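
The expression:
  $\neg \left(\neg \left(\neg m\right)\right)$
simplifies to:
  $\neg m$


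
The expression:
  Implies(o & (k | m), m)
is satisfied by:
  {m: True, o: False, k: False}
  {o: False, k: False, m: False}
  {m: True, k: True, o: False}
  {k: True, o: False, m: False}
  {m: True, o: True, k: False}
  {o: True, m: False, k: False}
  {m: True, k: True, o: True}


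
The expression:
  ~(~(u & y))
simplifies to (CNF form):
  u & y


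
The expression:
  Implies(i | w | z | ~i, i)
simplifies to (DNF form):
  i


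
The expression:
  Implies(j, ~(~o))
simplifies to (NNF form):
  o | ~j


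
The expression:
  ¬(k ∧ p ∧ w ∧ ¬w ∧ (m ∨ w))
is always true.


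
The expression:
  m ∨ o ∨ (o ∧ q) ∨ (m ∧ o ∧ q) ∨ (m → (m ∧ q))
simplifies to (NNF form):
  True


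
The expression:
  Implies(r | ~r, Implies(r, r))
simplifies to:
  True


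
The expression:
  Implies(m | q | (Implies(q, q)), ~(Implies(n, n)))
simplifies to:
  False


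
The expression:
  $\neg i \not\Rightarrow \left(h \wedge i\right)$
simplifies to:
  $\neg i$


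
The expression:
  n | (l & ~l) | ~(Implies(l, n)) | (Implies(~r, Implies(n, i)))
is always true.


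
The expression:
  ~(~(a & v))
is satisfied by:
  {a: True, v: True}


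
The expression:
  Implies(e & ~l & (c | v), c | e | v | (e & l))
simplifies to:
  True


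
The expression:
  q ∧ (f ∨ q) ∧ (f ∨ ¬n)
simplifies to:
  q ∧ (f ∨ ¬n)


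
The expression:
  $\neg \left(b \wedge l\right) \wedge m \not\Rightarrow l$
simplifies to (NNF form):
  $m \wedge \neg l$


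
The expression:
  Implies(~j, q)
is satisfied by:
  {q: True, j: True}
  {q: True, j: False}
  {j: True, q: False}


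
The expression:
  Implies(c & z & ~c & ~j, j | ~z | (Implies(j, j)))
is always true.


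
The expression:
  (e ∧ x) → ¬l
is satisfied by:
  {l: False, e: False, x: False}
  {x: True, l: False, e: False}
  {e: True, l: False, x: False}
  {x: True, e: True, l: False}
  {l: True, x: False, e: False}
  {x: True, l: True, e: False}
  {e: True, l: True, x: False}


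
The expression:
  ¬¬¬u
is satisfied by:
  {u: False}


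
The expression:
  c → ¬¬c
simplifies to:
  True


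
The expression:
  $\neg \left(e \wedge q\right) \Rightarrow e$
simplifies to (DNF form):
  $e$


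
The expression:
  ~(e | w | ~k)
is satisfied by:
  {k: True, e: False, w: False}


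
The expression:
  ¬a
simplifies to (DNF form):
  ¬a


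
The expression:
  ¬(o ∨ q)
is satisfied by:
  {q: False, o: False}


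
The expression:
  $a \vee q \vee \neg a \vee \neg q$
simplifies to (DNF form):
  $\text{True}$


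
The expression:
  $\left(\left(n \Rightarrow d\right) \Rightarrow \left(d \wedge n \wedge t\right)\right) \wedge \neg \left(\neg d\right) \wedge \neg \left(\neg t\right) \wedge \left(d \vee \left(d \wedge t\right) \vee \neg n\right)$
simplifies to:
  $d \wedge n \wedge t$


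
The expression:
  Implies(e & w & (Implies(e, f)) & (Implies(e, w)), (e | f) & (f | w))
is always true.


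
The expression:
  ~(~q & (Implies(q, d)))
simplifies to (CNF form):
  q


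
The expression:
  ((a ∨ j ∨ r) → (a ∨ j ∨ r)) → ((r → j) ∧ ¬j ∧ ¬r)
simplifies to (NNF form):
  ¬j ∧ ¬r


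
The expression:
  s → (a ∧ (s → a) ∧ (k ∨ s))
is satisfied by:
  {a: True, s: False}
  {s: False, a: False}
  {s: True, a: True}


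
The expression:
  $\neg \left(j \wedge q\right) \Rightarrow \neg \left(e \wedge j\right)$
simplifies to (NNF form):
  $q \vee \neg e \vee \neg j$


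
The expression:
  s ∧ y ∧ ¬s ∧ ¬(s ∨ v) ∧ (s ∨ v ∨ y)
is never true.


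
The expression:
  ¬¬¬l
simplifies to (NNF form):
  ¬l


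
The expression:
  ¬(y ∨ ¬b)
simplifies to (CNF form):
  b ∧ ¬y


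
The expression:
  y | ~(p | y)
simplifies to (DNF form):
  y | ~p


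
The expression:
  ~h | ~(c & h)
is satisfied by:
  {h: False, c: False}
  {c: True, h: False}
  {h: True, c: False}


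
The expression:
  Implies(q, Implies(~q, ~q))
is always true.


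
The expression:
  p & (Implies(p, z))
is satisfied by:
  {z: True, p: True}


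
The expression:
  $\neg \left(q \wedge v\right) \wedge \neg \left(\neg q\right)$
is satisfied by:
  {q: True, v: False}


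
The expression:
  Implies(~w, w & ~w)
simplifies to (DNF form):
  w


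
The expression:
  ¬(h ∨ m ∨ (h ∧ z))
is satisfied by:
  {h: False, m: False}


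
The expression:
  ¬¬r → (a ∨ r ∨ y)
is always true.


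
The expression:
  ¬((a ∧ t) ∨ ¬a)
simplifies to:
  a ∧ ¬t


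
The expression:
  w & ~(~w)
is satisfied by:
  {w: True}


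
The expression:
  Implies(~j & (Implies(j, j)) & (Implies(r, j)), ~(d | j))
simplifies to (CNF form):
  j | r | ~d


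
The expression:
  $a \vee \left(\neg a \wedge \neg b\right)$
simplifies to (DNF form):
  $a \vee \neg b$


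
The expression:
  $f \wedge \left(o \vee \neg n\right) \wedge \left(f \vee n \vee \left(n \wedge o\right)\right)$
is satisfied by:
  {o: True, f: True, n: False}
  {f: True, n: False, o: False}
  {n: True, o: True, f: True}


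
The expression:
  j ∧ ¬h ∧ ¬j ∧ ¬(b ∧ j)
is never true.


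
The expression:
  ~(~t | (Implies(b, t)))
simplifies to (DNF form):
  False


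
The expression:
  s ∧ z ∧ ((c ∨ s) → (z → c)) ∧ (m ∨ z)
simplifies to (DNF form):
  c ∧ s ∧ z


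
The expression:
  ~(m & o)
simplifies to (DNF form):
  ~m | ~o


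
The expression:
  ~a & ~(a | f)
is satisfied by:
  {f: False, a: False}


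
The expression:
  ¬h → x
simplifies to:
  h ∨ x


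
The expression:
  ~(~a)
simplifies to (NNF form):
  a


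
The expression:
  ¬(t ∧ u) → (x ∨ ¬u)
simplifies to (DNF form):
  t ∨ x ∨ ¬u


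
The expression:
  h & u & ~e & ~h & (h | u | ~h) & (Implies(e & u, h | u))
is never true.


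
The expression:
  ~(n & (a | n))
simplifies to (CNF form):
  ~n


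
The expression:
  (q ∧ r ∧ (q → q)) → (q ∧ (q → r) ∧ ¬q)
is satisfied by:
  {q: False, r: False}
  {r: True, q: False}
  {q: True, r: False}


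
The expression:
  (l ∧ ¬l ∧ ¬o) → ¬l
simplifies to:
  True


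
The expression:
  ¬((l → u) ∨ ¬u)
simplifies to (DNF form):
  False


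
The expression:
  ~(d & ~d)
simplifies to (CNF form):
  True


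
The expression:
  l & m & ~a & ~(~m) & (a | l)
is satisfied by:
  {m: True, l: True, a: False}


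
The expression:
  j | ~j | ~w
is always true.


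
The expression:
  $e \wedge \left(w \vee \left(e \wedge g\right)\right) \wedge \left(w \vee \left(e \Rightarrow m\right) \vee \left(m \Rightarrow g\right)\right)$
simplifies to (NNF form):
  $e \wedge \left(g \vee w\right)$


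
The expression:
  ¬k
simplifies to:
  ¬k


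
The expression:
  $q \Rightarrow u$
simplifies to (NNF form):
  $u \vee \neg q$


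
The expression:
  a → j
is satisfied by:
  {j: True, a: False}
  {a: False, j: False}
  {a: True, j: True}


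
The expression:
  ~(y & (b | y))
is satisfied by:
  {y: False}


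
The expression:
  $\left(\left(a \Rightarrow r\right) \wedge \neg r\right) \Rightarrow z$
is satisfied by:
  {r: True, a: True, z: True}
  {r: True, a: True, z: False}
  {r: True, z: True, a: False}
  {r: True, z: False, a: False}
  {a: True, z: True, r: False}
  {a: True, z: False, r: False}
  {z: True, a: False, r: False}


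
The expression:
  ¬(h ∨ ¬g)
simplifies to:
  g ∧ ¬h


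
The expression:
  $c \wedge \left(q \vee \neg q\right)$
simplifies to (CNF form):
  $c$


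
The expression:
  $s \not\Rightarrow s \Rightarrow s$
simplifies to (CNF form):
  $\text{True}$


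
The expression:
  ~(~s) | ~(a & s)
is always true.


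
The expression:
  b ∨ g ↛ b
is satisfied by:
  {b: True, g: True}
  {b: True, g: False}
  {g: True, b: False}


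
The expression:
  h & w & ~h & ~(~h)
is never true.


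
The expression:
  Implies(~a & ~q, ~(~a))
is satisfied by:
  {a: True, q: True}
  {a: True, q: False}
  {q: True, a: False}


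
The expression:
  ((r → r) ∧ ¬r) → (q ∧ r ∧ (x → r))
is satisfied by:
  {r: True}


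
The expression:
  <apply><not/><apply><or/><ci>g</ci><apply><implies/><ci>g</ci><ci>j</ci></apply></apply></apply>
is never true.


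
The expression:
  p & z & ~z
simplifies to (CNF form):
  False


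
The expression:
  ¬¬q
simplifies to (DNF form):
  q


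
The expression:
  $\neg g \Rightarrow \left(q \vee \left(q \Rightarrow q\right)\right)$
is always true.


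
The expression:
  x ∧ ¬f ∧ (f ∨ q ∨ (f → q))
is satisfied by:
  {x: True, f: False}


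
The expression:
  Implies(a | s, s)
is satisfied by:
  {s: True, a: False}
  {a: False, s: False}
  {a: True, s: True}


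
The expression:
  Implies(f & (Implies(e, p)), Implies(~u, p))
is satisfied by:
  {u: True, e: True, p: True, f: False}
  {u: True, e: True, p: False, f: False}
  {u: True, p: True, e: False, f: False}
  {u: True, p: False, e: False, f: False}
  {e: True, p: True, u: False, f: False}
  {e: True, p: False, u: False, f: False}
  {p: True, u: False, e: False, f: False}
  {p: False, u: False, e: False, f: False}
  {f: True, u: True, e: True, p: True}
  {f: True, u: True, e: True, p: False}
  {f: True, u: True, p: True, e: False}
  {f: True, u: True, p: False, e: False}
  {f: True, e: True, p: True, u: False}
  {f: True, e: True, p: False, u: False}
  {f: True, p: True, e: False, u: False}


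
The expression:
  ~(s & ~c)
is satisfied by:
  {c: True, s: False}
  {s: False, c: False}
  {s: True, c: True}


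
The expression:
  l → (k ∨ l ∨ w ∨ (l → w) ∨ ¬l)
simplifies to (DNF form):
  True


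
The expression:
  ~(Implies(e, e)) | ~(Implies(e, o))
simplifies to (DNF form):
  e & ~o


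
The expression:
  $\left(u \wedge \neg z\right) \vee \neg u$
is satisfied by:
  {u: False, z: False}
  {z: True, u: False}
  {u: True, z: False}


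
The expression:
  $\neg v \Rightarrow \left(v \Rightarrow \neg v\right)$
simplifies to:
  $\text{True}$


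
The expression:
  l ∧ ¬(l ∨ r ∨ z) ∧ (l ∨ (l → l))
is never true.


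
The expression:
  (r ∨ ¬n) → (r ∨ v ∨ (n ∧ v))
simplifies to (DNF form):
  n ∨ r ∨ v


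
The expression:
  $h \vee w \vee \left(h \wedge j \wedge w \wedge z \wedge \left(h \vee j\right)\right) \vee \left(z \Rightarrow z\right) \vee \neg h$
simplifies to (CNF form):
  $\text{True}$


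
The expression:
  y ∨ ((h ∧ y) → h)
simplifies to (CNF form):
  True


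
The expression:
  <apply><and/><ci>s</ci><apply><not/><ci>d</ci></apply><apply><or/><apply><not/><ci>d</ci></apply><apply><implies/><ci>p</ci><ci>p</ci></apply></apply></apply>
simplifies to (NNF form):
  <apply><and/><ci>s</ci><apply><not/><ci>d</ci></apply></apply>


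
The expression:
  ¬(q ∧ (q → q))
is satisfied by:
  {q: False}


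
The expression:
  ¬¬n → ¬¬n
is always true.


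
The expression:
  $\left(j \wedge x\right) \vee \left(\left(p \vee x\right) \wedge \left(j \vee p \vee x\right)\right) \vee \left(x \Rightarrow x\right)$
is always true.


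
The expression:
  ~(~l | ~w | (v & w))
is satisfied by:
  {w: True, l: True, v: False}


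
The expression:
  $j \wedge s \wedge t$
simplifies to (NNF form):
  $j \wedge s \wedge t$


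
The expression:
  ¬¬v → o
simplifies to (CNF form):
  o ∨ ¬v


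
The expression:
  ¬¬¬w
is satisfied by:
  {w: False}


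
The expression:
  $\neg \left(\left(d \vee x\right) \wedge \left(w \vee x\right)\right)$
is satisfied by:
  {x: False, w: False, d: False}
  {d: True, x: False, w: False}
  {w: True, x: False, d: False}


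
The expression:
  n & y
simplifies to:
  n & y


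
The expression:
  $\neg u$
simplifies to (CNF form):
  $\neg u$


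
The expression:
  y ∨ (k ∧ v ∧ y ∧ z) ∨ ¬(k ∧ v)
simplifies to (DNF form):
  y ∨ ¬k ∨ ¬v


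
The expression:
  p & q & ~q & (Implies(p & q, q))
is never true.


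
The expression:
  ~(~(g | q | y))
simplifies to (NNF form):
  g | q | y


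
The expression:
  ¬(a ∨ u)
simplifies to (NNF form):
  ¬a ∧ ¬u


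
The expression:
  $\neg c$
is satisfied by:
  {c: False}


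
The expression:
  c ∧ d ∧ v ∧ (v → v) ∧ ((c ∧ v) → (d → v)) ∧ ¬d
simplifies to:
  False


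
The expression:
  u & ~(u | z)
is never true.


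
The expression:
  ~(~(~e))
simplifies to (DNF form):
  ~e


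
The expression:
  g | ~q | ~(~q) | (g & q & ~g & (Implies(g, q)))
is always true.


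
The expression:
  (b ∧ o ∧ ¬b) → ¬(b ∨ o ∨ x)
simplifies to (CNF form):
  True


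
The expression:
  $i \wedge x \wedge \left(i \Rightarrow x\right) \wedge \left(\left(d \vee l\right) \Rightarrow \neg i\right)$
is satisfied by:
  {i: True, x: True, d: False, l: False}


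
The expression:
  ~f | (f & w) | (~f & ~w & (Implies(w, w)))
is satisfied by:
  {w: True, f: False}
  {f: False, w: False}
  {f: True, w: True}


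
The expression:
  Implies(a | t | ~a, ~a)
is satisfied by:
  {a: False}


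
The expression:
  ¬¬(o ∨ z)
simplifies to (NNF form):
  o ∨ z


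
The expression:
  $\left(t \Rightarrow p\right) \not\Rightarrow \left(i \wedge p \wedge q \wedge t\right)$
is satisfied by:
  {p: True, i: False, q: False, t: False}
  {p: True, q: True, i: False, t: False}
  {p: True, i: True, q: False, t: False}
  {p: True, q: True, i: True, t: False}
  {p: False, i: False, q: False, t: False}
  {q: True, p: False, i: False, t: False}
  {i: True, p: False, q: False, t: False}
  {q: True, i: True, p: False, t: False}
  {t: True, p: True, i: False, q: False}
  {t: True, q: True, p: True, i: False}
  {t: True, p: True, i: True, q: False}


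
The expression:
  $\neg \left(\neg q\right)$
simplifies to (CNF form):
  $q$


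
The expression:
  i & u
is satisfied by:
  {i: True, u: True}


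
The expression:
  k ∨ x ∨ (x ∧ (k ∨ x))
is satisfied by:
  {x: True, k: True}
  {x: True, k: False}
  {k: True, x: False}


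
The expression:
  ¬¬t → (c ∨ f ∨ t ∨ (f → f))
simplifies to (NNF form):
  True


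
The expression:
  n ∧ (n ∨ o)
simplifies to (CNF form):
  n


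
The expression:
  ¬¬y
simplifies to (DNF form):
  y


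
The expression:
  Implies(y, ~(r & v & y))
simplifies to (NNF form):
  ~r | ~v | ~y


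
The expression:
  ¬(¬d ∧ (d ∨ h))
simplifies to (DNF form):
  d ∨ ¬h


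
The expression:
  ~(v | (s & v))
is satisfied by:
  {v: False}


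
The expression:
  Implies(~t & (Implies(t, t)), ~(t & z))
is always true.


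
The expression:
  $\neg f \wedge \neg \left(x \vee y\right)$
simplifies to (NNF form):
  $\neg f \wedge \neg x \wedge \neg y$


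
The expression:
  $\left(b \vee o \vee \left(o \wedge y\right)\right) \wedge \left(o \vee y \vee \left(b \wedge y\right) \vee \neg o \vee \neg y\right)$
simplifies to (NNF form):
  $b \vee o$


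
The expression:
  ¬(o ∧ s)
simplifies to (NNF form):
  ¬o ∨ ¬s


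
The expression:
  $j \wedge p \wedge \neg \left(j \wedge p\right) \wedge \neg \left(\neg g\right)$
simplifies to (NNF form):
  $\text{False}$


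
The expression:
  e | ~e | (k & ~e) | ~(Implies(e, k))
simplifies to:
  True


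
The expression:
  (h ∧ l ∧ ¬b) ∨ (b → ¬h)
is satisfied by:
  {h: False, b: False}
  {b: True, h: False}
  {h: True, b: False}


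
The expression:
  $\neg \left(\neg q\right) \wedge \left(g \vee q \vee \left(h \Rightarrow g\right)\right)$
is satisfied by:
  {q: True}


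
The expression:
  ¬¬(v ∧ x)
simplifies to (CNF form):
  v ∧ x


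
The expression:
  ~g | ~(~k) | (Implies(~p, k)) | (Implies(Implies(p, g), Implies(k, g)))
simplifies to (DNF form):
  True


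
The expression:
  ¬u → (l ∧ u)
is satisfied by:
  {u: True}


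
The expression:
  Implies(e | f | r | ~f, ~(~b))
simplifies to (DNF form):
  b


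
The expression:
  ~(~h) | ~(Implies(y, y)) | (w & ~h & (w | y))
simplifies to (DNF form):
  h | w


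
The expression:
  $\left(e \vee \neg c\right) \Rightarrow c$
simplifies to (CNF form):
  $c$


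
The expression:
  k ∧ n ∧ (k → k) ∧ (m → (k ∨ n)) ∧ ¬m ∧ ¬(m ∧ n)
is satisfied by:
  {n: True, k: True, m: False}


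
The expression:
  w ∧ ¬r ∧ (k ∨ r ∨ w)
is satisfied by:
  {w: True, r: False}


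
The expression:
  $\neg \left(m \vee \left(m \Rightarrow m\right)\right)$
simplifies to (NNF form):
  $\text{False}$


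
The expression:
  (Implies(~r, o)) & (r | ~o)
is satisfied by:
  {r: True}


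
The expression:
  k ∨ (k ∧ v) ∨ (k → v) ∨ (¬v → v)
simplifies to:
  True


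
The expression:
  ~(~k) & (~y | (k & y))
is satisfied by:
  {k: True}


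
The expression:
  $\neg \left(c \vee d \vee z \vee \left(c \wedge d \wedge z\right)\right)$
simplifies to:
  $\neg c \wedge \neg d \wedge \neg z$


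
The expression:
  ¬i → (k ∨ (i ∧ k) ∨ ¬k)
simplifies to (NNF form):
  True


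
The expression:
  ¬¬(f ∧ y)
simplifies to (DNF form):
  f ∧ y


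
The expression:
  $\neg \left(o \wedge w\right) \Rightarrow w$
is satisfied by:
  {w: True}


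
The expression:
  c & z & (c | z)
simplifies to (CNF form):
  c & z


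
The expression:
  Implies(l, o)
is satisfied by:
  {o: True, l: False}
  {l: False, o: False}
  {l: True, o: True}


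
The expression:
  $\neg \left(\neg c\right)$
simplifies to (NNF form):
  $c$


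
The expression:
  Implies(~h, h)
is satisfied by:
  {h: True}


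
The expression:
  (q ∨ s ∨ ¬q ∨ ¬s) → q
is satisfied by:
  {q: True}


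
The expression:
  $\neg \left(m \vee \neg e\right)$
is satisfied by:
  {e: True, m: False}


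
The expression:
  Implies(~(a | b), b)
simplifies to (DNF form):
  a | b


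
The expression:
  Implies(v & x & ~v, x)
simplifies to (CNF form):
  True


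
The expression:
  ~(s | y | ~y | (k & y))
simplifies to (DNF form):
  False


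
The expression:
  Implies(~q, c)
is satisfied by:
  {q: True, c: True}
  {q: True, c: False}
  {c: True, q: False}


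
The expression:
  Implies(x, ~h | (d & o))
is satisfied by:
  {o: True, d: True, h: False, x: False}
  {o: True, d: False, h: False, x: False}
  {d: True, o: False, h: False, x: False}
  {o: False, d: False, h: False, x: False}
  {x: True, o: True, d: True, h: False}
  {x: True, o: True, d: False, h: False}
  {x: True, d: True, o: False, h: False}
  {x: True, d: False, o: False, h: False}
  {o: True, h: True, d: True, x: False}
  {o: True, h: True, d: False, x: False}
  {h: True, d: True, o: False, x: False}
  {h: True, o: False, d: False, x: False}
  {x: True, o: True, h: True, d: True}


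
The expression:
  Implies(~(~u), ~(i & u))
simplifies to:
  ~i | ~u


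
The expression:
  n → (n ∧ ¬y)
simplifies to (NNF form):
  ¬n ∨ ¬y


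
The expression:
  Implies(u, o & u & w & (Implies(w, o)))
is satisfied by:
  {o: True, w: True, u: False}
  {o: True, w: False, u: False}
  {w: True, o: False, u: False}
  {o: False, w: False, u: False}
  {o: True, u: True, w: True}


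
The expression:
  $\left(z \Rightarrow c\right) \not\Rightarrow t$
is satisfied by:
  {c: True, t: False, z: False}
  {t: False, z: False, c: False}
  {c: True, z: True, t: False}


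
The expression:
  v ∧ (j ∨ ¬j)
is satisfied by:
  {v: True}


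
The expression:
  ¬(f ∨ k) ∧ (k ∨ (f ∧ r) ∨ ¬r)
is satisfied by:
  {r: False, f: False, k: False}


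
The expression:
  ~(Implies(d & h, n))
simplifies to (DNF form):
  d & h & ~n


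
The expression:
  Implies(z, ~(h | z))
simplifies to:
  ~z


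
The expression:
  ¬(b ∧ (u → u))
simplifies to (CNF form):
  ¬b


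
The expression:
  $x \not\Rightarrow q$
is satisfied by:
  {x: True, q: False}


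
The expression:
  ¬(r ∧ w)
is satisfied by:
  {w: False, r: False}
  {r: True, w: False}
  {w: True, r: False}


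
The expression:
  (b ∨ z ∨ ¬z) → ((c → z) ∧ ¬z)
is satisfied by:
  {z: False, c: False}


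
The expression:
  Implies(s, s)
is always true.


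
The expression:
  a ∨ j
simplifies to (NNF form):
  a ∨ j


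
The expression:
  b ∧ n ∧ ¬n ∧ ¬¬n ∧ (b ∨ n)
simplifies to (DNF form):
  False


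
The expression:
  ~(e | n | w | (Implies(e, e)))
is never true.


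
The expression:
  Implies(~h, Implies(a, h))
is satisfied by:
  {h: True, a: False}
  {a: False, h: False}
  {a: True, h: True}


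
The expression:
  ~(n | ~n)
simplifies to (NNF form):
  False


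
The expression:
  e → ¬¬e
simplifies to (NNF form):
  True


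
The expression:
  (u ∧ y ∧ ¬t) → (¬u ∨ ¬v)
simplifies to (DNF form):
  t ∨ ¬u ∨ ¬v ∨ ¬y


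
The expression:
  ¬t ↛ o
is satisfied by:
  {o: True, t: False}
  {t: False, o: False}
  {t: True, o: True}


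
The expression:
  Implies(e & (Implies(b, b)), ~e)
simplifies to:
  ~e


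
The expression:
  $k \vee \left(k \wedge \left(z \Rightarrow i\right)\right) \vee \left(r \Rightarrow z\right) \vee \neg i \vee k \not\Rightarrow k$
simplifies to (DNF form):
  $k \vee z \vee \neg i \vee \neg r$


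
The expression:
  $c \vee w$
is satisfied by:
  {c: True, w: True}
  {c: True, w: False}
  {w: True, c: False}


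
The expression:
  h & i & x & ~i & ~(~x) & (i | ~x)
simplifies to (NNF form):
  False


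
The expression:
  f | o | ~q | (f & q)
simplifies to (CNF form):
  f | o | ~q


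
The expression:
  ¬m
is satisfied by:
  {m: False}


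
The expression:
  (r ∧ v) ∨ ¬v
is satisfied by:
  {r: True, v: False}
  {v: False, r: False}
  {v: True, r: True}


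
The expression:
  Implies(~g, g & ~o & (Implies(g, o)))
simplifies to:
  g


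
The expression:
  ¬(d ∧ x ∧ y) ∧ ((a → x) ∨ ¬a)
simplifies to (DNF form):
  (x ∧ ¬d) ∨ (x ∧ ¬y) ∨ (¬a ∧ ¬x)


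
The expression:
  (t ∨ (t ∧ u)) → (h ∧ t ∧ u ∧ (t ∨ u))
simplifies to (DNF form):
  (h ∧ u) ∨ ¬t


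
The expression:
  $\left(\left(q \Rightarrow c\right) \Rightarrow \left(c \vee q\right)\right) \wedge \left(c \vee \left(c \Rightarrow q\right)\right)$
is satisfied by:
  {q: True, c: True}
  {q: True, c: False}
  {c: True, q: False}


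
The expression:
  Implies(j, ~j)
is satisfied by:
  {j: False}


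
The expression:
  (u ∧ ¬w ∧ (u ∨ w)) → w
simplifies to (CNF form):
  w ∨ ¬u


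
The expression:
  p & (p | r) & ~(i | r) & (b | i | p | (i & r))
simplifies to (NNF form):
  p & ~i & ~r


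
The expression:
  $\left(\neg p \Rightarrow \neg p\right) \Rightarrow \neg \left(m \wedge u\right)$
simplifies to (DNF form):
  $\neg m \vee \neg u$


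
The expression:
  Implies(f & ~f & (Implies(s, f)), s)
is always true.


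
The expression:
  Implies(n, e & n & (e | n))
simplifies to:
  e | ~n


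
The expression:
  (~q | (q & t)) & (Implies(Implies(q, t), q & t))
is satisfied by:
  {t: True, q: True}


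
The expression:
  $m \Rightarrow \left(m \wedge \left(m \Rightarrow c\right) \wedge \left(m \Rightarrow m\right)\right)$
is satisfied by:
  {c: True, m: False}
  {m: False, c: False}
  {m: True, c: True}


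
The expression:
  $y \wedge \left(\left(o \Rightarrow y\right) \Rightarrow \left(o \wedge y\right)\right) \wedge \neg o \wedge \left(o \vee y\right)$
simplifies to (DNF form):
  $\text{False}$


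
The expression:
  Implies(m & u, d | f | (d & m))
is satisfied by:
  {d: True, f: True, m: False, u: False}
  {d: True, f: False, m: False, u: False}
  {f: True, d: False, m: False, u: False}
  {d: False, f: False, m: False, u: False}
  {d: True, u: True, f: True, m: False}
  {d: True, u: True, f: False, m: False}
  {u: True, f: True, d: False, m: False}
  {u: True, d: False, f: False, m: False}
  {d: True, m: True, f: True, u: False}
  {d: True, m: True, f: False, u: False}
  {m: True, f: True, d: False, u: False}
  {m: True, d: False, f: False, u: False}
  {u: True, m: True, d: True, f: True}
  {u: True, m: True, d: True, f: False}
  {u: True, m: True, f: True, d: False}


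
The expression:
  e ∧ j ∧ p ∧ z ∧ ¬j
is never true.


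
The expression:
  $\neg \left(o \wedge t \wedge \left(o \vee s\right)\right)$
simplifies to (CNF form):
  $\neg o \vee \neg t$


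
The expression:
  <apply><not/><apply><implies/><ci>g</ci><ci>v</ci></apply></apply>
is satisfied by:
  {g: True, v: False}


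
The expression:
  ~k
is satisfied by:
  {k: False}


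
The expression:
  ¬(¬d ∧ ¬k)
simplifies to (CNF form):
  d ∨ k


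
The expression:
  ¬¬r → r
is always true.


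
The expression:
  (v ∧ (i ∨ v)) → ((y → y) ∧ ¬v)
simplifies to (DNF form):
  ¬v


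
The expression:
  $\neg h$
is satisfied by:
  {h: False}


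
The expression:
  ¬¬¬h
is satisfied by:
  {h: False}


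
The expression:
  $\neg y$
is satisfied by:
  {y: False}


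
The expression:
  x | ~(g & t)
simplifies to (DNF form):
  x | ~g | ~t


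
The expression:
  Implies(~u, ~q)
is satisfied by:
  {u: True, q: False}
  {q: False, u: False}
  {q: True, u: True}


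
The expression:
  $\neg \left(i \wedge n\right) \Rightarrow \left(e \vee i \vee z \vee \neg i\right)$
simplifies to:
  $\text{True}$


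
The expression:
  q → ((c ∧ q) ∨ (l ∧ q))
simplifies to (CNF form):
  c ∨ l ∨ ¬q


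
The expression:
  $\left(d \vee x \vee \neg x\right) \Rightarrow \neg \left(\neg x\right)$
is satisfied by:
  {x: True}


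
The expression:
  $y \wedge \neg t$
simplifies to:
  $y \wedge \neg t$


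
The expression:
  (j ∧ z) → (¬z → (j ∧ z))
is always true.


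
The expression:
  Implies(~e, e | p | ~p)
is always true.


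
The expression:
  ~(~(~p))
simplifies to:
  ~p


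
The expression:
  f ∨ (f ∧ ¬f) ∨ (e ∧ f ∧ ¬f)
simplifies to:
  f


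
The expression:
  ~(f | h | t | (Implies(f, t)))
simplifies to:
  False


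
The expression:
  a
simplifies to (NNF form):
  a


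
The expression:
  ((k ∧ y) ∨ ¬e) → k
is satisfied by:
  {k: True, e: True}
  {k: True, e: False}
  {e: True, k: False}


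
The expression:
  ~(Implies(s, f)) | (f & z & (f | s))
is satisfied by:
  {z: True, s: True, f: False}
  {s: True, f: False, z: False}
  {z: True, s: True, f: True}
  {z: True, f: True, s: False}


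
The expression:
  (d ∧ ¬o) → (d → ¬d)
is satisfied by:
  {o: True, d: False}
  {d: False, o: False}
  {d: True, o: True}


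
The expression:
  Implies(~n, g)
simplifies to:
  g | n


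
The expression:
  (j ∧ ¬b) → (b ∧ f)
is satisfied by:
  {b: True, j: False}
  {j: False, b: False}
  {j: True, b: True}


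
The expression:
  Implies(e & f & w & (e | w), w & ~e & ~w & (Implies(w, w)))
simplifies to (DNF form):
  ~e | ~f | ~w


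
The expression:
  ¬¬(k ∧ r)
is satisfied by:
  {r: True, k: True}


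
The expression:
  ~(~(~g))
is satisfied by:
  {g: False}


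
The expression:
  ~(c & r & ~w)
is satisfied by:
  {w: True, r: False, c: False}
  {r: False, c: False, w: False}
  {w: True, c: True, r: False}
  {c: True, r: False, w: False}
  {w: True, r: True, c: False}
  {r: True, w: False, c: False}
  {w: True, c: True, r: True}


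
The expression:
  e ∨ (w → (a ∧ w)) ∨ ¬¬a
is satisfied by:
  {a: True, e: True, w: False}
  {a: True, w: False, e: False}
  {e: True, w: False, a: False}
  {e: False, w: False, a: False}
  {a: True, e: True, w: True}
  {a: True, w: True, e: False}
  {e: True, w: True, a: False}


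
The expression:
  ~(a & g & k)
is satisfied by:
  {g: False, k: False, a: False}
  {a: True, g: False, k: False}
  {k: True, g: False, a: False}
  {a: True, k: True, g: False}
  {g: True, a: False, k: False}
  {a: True, g: True, k: False}
  {k: True, g: True, a: False}


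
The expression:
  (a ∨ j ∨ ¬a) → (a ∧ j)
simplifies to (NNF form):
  a ∧ j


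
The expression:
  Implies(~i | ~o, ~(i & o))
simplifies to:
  True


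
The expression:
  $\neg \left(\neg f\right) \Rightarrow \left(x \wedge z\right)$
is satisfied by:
  {x: True, z: True, f: False}
  {x: True, z: False, f: False}
  {z: True, x: False, f: False}
  {x: False, z: False, f: False}
  {f: True, x: True, z: True}


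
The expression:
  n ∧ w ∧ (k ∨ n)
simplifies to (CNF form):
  n ∧ w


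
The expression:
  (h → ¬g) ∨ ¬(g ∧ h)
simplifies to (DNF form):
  ¬g ∨ ¬h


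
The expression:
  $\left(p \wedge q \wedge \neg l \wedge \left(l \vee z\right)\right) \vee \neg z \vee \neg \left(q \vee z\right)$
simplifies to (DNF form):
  $\left(p \wedge q \wedge \neg l\right) \vee \neg z$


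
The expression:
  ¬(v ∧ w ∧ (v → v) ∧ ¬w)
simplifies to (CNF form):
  True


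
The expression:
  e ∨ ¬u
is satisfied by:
  {e: True, u: False}
  {u: False, e: False}
  {u: True, e: True}


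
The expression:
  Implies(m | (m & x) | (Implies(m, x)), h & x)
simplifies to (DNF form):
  h & x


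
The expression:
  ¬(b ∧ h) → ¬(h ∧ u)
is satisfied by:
  {b: True, h: False, u: False}
  {h: False, u: False, b: False}
  {b: True, u: True, h: False}
  {u: True, h: False, b: False}
  {b: True, h: True, u: False}
  {h: True, b: False, u: False}
  {b: True, u: True, h: True}


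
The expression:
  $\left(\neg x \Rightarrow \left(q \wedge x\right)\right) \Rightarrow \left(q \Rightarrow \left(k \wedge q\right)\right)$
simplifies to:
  $k \vee \neg q \vee \neg x$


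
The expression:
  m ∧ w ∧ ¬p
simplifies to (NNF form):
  m ∧ w ∧ ¬p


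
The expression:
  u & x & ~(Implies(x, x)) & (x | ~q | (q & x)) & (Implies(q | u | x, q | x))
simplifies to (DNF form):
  False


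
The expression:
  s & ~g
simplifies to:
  s & ~g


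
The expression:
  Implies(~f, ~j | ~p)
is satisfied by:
  {f: True, p: False, j: False}
  {p: False, j: False, f: False}
  {j: True, f: True, p: False}
  {j: True, p: False, f: False}
  {f: True, p: True, j: False}
  {p: True, f: False, j: False}
  {j: True, p: True, f: True}


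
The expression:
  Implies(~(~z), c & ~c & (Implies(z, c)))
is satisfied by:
  {z: False}


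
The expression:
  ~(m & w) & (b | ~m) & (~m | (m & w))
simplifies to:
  ~m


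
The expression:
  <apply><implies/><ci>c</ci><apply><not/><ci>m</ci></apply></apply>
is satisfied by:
  {m: False, c: False}
  {c: True, m: False}
  {m: True, c: False}


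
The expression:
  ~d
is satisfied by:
  {d: False}


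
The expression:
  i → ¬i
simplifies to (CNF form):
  ¬i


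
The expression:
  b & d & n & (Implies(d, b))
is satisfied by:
  {b: True, d: True, n: True}


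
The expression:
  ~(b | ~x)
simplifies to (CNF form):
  x & ~b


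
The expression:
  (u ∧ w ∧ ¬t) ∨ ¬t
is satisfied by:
  {t: False}


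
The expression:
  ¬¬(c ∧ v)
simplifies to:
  c ∧ v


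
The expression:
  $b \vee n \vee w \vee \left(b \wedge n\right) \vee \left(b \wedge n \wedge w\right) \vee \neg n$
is always true.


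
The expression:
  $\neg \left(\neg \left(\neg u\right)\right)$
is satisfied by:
  {u: False}


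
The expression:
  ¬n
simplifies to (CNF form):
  ¬n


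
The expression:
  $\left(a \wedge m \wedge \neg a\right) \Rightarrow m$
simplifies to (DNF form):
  $\text{True}$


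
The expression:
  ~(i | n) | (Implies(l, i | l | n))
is always true.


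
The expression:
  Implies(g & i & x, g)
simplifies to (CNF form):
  True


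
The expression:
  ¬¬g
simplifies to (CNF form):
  g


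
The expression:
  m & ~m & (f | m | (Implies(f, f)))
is never true.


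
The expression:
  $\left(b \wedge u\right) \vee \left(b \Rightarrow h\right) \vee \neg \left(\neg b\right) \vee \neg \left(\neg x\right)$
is always true.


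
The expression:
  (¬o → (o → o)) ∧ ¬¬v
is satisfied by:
  {v: True}


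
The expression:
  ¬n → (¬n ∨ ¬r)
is always true.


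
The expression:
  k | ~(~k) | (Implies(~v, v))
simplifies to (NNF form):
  k | v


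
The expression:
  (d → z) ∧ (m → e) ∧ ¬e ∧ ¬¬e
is never true.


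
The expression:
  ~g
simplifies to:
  ~g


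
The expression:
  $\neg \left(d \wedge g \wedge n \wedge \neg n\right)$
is always true.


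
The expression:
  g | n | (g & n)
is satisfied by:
  {n: True, g: True}
  {n: True, g: False}
  {g: True, n: False}


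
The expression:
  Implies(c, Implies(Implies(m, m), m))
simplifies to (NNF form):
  m | ~c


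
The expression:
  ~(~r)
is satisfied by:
  {r: True}


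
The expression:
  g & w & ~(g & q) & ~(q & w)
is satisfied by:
  {w: True, g: True, q: False}


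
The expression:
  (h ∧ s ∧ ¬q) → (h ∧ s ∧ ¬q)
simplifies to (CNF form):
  True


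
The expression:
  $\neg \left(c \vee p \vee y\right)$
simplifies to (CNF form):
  $\neg c \wedge \neg p \wedge \neg y$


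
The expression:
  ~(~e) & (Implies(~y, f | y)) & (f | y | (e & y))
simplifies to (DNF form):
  (e & f) | (e & y)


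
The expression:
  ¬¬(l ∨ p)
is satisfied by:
  {l: True, p: True}
  {l: True, p: False}
  {p: True, l: False}


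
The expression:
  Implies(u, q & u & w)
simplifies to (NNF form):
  ~u | (q & w)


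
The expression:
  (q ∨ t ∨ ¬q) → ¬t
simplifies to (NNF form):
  ¬t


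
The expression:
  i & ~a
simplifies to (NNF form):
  i & ~a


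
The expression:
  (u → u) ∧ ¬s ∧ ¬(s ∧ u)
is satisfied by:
  {s: False}


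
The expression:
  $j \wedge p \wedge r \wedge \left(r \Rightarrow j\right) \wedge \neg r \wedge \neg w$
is never true.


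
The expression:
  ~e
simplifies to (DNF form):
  ~e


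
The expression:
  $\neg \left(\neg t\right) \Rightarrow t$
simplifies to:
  $\text{True}$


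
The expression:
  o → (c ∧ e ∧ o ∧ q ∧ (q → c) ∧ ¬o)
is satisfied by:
  {o: False}


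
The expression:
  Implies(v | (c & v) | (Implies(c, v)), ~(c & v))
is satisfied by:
  {v: False, c: False}
  {c: True, v: False}
  {v: True, c: False}


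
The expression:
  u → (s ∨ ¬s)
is always true.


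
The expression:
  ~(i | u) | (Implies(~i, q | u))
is always true.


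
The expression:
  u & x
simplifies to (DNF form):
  u & x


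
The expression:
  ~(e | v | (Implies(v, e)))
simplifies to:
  False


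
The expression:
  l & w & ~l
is never true.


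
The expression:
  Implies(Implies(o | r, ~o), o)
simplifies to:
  o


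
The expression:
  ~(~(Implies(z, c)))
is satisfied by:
  {c: True, z: False}
  {z: False, c: False}
  {z: True, c: True}


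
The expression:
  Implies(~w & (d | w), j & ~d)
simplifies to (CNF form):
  w | ~d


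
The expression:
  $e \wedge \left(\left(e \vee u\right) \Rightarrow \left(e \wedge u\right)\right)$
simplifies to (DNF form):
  $e \wedge u$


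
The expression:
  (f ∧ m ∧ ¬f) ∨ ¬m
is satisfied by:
  {m: False}


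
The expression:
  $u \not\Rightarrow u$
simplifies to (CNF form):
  $\text{False}$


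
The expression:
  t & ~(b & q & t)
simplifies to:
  t & (~b | ~q)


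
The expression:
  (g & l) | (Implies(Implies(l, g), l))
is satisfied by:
  {l: True}


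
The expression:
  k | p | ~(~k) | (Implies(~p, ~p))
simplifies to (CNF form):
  True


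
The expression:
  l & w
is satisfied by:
  {w: True, l: True}


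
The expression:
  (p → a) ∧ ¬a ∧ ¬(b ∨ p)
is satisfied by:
  {b: False, p: False, a: False}


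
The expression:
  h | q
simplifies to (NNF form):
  h | q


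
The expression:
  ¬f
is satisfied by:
  {f: False}


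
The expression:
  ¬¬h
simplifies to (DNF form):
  h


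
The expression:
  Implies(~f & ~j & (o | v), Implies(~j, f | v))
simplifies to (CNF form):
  f | j | v | ~o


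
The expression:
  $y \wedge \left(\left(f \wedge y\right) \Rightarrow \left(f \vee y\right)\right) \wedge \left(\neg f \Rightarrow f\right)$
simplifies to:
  $f \wedge y$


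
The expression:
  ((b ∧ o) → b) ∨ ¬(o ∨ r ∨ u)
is always true.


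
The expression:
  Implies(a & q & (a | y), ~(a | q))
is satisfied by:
  {q: False, a: False}
  {a: True, q: False}
  {q: True, a: False}


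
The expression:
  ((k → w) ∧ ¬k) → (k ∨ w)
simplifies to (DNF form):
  k ∨ w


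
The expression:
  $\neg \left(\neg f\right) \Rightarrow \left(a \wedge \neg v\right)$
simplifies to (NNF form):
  $\left(a \wedge \neg v\right) \vee \neg f$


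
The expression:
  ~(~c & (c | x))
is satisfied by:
  {c: True, x: False}
  {x: False, c: False}
  {x: True, c: True}


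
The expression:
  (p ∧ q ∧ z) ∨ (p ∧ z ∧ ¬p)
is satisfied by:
  {z: True, p: True, q: True}


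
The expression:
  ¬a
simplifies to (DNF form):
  ¬a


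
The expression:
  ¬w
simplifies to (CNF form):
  ¬w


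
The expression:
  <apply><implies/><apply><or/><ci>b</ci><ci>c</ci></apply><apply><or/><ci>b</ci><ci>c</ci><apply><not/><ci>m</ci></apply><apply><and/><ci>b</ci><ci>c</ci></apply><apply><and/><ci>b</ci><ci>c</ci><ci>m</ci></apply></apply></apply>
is always true.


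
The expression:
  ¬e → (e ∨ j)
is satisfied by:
  {e: True, j: True}
  {e: True, j: False}
  {j: True, e: False}


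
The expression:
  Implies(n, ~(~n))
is always true.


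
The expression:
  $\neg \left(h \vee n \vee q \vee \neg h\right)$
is never true.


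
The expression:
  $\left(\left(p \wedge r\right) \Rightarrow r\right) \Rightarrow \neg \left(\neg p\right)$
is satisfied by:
  {p: True}


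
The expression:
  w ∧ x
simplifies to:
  w ∧ x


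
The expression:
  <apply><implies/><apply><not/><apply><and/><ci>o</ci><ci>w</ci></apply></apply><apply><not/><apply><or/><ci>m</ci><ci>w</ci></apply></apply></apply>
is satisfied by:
  {o: True, w: False, m: False}
  {o: False, w: False, m: False}
  {w: True, o: True, m: False}
  {m: True, w: True, o: True}


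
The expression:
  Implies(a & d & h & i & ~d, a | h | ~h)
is always true.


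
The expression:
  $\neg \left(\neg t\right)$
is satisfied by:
  {t: True}
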